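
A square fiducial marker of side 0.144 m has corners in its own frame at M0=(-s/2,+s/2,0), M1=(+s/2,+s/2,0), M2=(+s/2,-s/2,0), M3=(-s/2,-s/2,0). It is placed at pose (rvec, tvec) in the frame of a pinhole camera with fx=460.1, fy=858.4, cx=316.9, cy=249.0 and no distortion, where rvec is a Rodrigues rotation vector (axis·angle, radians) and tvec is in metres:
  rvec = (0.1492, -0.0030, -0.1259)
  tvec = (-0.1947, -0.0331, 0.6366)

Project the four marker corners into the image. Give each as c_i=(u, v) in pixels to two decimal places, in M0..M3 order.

c0=(134.25, 310.70) c1=(235.61, 286.83) c2=(219.61, 94.25) c3=(114.81, 119.21)

Intrinsics K: fx=460.1, fy=858.4, cx=316.9, cy=249.0
Marker side s = 0.144 m; corners in marker frame (Z=0):
  M0 = (-0.0720, +0.0720, 0)
  M1 = (+0.0720, +0.0720, 0)
  M2 = (+0.0720, -0.0720, 0)
  M3 = (-0.0720, -0.0720, 0)
rvec = (0.1492, -0.0030, -0.1259), |rvec| = θ = 0.19524 rad = 11.187°
Rodrigues: sinθ=0.19401, 1−cosθ=0.01900; R = I + sinθ·[k]× + (1−cosθ)·[k]×²:
    [+0.99210 +0.12488 -0.01234]
    [-0.12532 +0.98100 -0.14807]
    [-0.00638 +0.14844 +0.98890]
t = (-0.1947, -0.0331, 0.6366) m
M0: Pc = R·M0+t = (-0.25714, +0.04656, +0.64775); u = 460.1·(-0.25714)/0.64775 + 316.9 = 134.2517, v = 858.4·(+0.04656)/0.64775 + 249.0 = 310.6960
M1: Pc = R·M1+t = (-0.11428, +0.02851, +0.64683); u = 460.1·(-0.11428)/0.64683 + 316.9 = 235.6122, v = 858.4·(+0.02851)/0.64683 + 249.0 = 286.8340
M2: Pc = R·M2+t = (-0.13226, -0.11276, +0.62545); u = 460.1·(-0.13226)/0.62545 + 316.9 = 219.6057, v = 858.4·(-0.11276)/0.62545 + 249.0 = 94.2489
M3: Pc = R·M3+t = (-0.27512, -0.09471, +0.62637); u = 460.1·(-0.27512)/0.62637 + 316.9 = 114.8096, v = 858.4·(-0.09471)/0.62637 + 249.0 = 119.2078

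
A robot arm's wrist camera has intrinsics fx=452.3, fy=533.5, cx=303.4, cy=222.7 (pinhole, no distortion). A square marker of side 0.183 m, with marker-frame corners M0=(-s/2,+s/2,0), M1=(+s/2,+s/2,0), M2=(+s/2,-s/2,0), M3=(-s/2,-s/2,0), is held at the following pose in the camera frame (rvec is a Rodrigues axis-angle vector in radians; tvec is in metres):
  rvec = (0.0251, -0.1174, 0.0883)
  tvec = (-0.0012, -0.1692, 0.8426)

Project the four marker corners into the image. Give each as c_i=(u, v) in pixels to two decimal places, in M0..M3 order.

c0=(249.20, 167.66) c1=(346.31, 178.93) c2=(355.18, 64.58) c3=(257.88, 50.29)

Intrinsics K: fx=452.3, fy=533.5, cx=303.4, cy=222.7
Marker side s = 0.183 m; corners in marker frame (Z=0):
  M0 = (-0.0915, +0.0915, 0)
  M1 = (+0.0915, +0.0915, 0)
  M2 = (+0.0915, -0.0915, 0)
  M3 = (-0.0915, -0.0915, 0)
rvec = (0.0251, -0.1174, 0.0883), |rvec| = θ = 0.14903 rad = 8.539°
Rodrigues: sinθ=0.14848, 1−cosθ=0.01108; R = I + sinθ·[k]× + (1−cosθ)·[k]×²:
    [+0.98923 -0.08944 -0.11586]
    [+0.08650 +0.99579 -0.03018]
    [+0.11807 +0.01983 +0.99281]
t = (-0.0012, -0.1692, 0.8426) m
M0: Pc = R·M0+t = (-0.09990, -0.08600, +0.83361); u = 452.3·(-0.09990)/0.83361 + 303.4 = 249.1971, v = 533.5·(-0.08600)/0.83361 + 222.7 = 167.6613
M1: Pc = R·M1+t = (+0.08113, -0.07017, +0.85522); u = 452.3·(+0.08113)/0.85522 + 303.4 = 346.3075, v = 533.5·(-0.07017)/0.85522 + 222.7 = 178.9269
M2: Pc = R·M2+t = (+0.09750, -0.25240, +0.85159); u = 452.3·(+0.09750)/0.85159 + 303.4 = 355.1840, v = 533.5·(-0.25240)/0.85159 + 222.7 = 64.5773
M3: Pc = R·M3+t = (-0.08353, -0.26823, +0.82998); u = 452.3·(-0.08353)/0.82998 + 303.4 = 257.8799, v = 533.5·(-0.26823)/0.82998 + 222.7 = 50.2856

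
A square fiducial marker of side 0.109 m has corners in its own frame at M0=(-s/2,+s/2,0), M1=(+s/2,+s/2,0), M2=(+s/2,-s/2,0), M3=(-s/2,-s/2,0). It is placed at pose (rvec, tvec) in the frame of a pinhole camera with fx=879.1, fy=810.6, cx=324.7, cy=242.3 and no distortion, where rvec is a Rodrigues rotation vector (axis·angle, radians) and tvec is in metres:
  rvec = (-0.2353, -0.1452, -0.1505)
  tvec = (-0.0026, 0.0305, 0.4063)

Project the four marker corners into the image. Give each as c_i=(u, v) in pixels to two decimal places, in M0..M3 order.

Intrinsics K: fx=879.1, fy=810.6, cx=324.7, cy=242.3
Marker side s = 0.109 m; corners in marker frame (Z=0):
  M0 = (-0.0545, +0.0545, 0)
  M1 = (+0.0545, +0.0545, 0)
  M2 = (+0.0545, -0.0545, 0)
  M3 = (-0.0545, -0.0545, 0)
rvec = (-0.2353, -0.1452, -0.1505), |rvec| = θ = 0.31480 rad = 18.037°
Rodrigues: sinθ=0.30963, 1−cosθ=0.04914; R = I + sinθ·[k]× + (1−cosθ)·[k]×²:
    [+0.97831 +0.16497 -0.12525]
    [-0.13108 +0.96131 +0.24227]
    [+0.16037 -0.22060 +0.96209]
t = (-0.0026, 0.0305, 0.4063) m
M0: Pc = R·M0+t = (-0.04693, +0.09004, +0.38554); u = 879.1·(-0.04693)/0.38554 + 324.7 = 217.6966, v = 810.6·(+0.09004)/0.38554 + 242.3 = 431.6019
M1: Pc = R·M1+t = (+0.05971, +0.07575, +0.40302); u = 879.1·(+0.05971)/0.40302 + 324.7 = 454.9425, v = 810.6·(+0.07575)/0.40302 + 242.3 = 394.6528
M2: Pc = R·M2+t = (+0.04173, -0.02904, +0.42706); u = 879.1·(+0.04173)/0.42706 + 324.7 = 410.5947, v = 810.6·(-0.02904)/0.42706 + 242.3 = 187.1880
M3: Pc = R·M3+t = (-0.06491, -0.01475, +0.40958); u = 879.1·(-0.06491)/0.40958 + 324.7 = 185.3839, v = 810.6·(-0.01475)/0.40958 + 242.3 = 213.1135

c0=(217.70, 431.60) c1=(454.94, 394.65) c2=(410.59, 187.19) c3=(185.38, 213.11)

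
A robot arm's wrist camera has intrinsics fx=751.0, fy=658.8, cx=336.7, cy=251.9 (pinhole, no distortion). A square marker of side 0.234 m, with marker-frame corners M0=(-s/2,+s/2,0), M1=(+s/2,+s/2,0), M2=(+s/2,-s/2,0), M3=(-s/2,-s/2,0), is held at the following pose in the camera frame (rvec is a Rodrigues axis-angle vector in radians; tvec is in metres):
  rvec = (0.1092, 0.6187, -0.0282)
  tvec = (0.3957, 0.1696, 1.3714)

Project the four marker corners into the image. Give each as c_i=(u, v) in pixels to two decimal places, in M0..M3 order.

Intrinsics K: fx=751.0, fy=658.8, cx=336.7, cy=251.9
Marker side s = 0.234 m; corners in marker frame (Z=0):
  M0 = (-0.1170, +0.1170, 0)
  M1 = (+0.1170, +0.1170, 0)
  M2 = (+0.1170, -0.1170, 0)
  M3 = (-0.1170, -0.1170, 0)
rvec = (0.1092, 0.6187, -0.0282), |rvec| = θ = 0.62890 rad = 36.033°
Rodrigues: sinθ=0.58825, 1−cosθ=0.19132; R = I + sinθ·[k]× + (1−cosθ)·[k]×²:
    [+0.81445 +0.05906 +0.57723]
    [+0.00630 +0.99385 -0.11058]
    [-0.58020 +0.09370 +0.80906]
t = (0.3957, 0.1696, 1.3714) m
M0: Pc = R·M0+t = (+0.30732, +0.28514, +1.45025); u = 751.0·(+0.30732)/1.45025 + 336.7 = 495.8433, v = 658.8·(+0.28514)/1.45025 + 251.9 = 381.4309
M1: Pc = R·M1+t = (+0.49790, +0.28662, +1.31448); u = 751.0·(+0.49790)/1.31448 + 336.7 = 621.1648, v = 658.8·(+0.28662)/1.31448 + 251.9 = 395.5491
M2: Pc = R·M2+t = (+0.48408, +0.05406, +1.29255); u = 751.0·(+0.48408)/1.29255 + 336.7 = 617.9606, v = 658.8·(+0.05406)/1.29255 + 251.9 = 279.4525
M3: Pc = R·M3+t = (+0.29350, +0.05258, +1.42832); u = 751.0·(+0.29350)/1.42832 + 336.7 = 491.0199, v = 658.8·(+0.05258)/1.42832 + 251.9 = 276.1531

c0=(495.84, 381.43) c1=(621.16, 395.55) c2=(617.96, 279.45) c3=(491.02, 276.15)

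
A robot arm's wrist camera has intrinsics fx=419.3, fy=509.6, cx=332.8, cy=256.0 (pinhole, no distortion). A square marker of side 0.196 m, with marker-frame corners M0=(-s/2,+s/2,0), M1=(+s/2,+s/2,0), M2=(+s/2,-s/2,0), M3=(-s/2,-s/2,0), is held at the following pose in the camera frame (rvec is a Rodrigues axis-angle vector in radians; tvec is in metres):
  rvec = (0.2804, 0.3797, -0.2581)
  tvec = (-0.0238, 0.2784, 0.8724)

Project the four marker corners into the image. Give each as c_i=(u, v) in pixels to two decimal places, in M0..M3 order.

c0=(295.70, 468.22) c1=(378.56, 464.88) c2=(350.84, 361.65) c3=(266.40, 374.17)

Intrinsics K: fx=419.3, fy=509.6, cx=332.8, cy=256.0
Marker side s = 0.196 m; corners in marker frame (Z=0):
  M0 = (-0.0980, +0.0980, 0)
  M1 = (+0.0980, +0.0980, 0)
  M2 = (+0.0980, -0.0980, 0)
  M3 = (-0.0980, -0.0980, 0)
rvec = (0.2804, 0.3797, -0.2581), |rvec| = θ = 0.53797 rad = 30.823°
Rodrigues: sinθ=0.51239, 1−cosθ=0.14125; R = I + sinθ·[k]× + (1−cosθ)·[k]×²:
    [+0.89712 +0.29779 +0.32633]
    [-0.19387 +0.92911 -0.31490]
    [-0.39697 +0.21924 +0.89126]
t = (-0.0238, 0.2784, 0.8724) m
M0: Pc = R·M0+t = (-0.08253, +0.38845, +0.93279); u = 419.3·(-0.08253)/0.93279 + 332.8 = 295.6997, v = 509.6·(+0.38845)/0.93279 + 256.0 = 468.2188
M1: Pc = R·M1+t = (+0.09330, +0.35045, +0.85498); u = 419.3·(+0.09330)/0.85498 + 332.8 = 378.5570, v = 509.6·(+0.35045)/0.85498 + 256.0 = 464.8832
M2: Pc = R·M2+t = (+0.03493, +0.16835, +0.81201); u = 419.3·(+0.03493)/0.81201 + 332.8 = 350.8392, v = 509.6·(+0.16835)/0.81201 + 256.0 = 361.6513
M3: Pc = R·M3+t = (-0.14090, +0.20635, +0.88982); u = 419.3·(-0.14090)/0.88982 + 332.8 = 266.4043, v = 509.6·(+0.20635)/0.88982 + 256.0 = 374.1745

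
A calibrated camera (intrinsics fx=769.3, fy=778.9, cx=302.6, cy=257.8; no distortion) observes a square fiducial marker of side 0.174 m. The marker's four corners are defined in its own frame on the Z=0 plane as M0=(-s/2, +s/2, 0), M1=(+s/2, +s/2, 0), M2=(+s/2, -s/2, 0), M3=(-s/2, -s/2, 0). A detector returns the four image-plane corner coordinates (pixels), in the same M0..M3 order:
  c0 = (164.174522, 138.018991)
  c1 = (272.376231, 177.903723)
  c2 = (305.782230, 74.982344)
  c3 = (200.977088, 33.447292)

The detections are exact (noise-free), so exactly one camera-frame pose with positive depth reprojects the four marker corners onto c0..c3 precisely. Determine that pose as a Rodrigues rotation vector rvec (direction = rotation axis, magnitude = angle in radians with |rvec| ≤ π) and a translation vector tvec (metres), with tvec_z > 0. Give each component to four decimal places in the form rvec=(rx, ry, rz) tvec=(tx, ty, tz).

Intrinsics K: fx=769.3, fy=778.9, cx=302.6, cy=257.8
Marker side s = 0.174 m; corners in marker frame (Z=0):
  M0 = (-0.0870, +0.0870, 0)
  M1 = (+0.0870, +0.0870, 0)
  M2 = (+0.0870, -0.0870, 0)
  M3 = (-0.0870, -0.0870, 0)
Detected image corners:
  c0 = (164.174522, 138.018991) px
  c1 = (272.376231, 177.903723) px
  c2 = (305.782230, 74.982344) px
  c3 = (200.977088, 33.447292) px
Planar DLT: solve 8×8 A·h = b for H (H[2,2]=1):
  H  [+646.08238 -233.60709 +236.70468]
  H  [+249.36489 +581.79793 +105.73220]
  H  [+0.14463 -0.13561 +1.00000]
B = K⁻¹H; ‖b₁‖=0.841457, ‖b₂‖=0.841457; λ = 2/(‖b₁‖+‖b₂‖) = 1.188414, sign → tz>0 ⇒ λ=+1.188414
r₁ = λ·B[:,0] = (+0.93046,+0.32358,+0.17189); r₂ = λ·B[:,1] = (-0.29748,+0.94103,-0.16116)
r₃ = r₁×r₂ = (-0.21390,+0.09882,+0.97184); SVD([r₁ r₂ r₃]) → R = UVᵀ:
  R  [+0.93046 -0.29748 -0.21390]
  R  [+0.32358 +0.94103 +0.09882]
  R  [+0.17189 -0.16116 +0.97184]
t = (-0.10180, -0.23202, +1.18841) m
tr R = 2.843328; θ = arccos((tr R − 1)/2) = 0.398449 rad = 22.829°
axis k = ((R−Rᵀ)₃₂, (R−Rᵀ)₁₃, (R−Rᵀ)₂₁) / (2 sinθ) = (-0.335044, -0.497159, +0.800361)
rvec = θ·k = (-0.133498, -0.198093, +0.318903)

rvec=(-0.1335, -0.1981, 0.3189) tvec=(-0.1018, -0.2320, 1.1884)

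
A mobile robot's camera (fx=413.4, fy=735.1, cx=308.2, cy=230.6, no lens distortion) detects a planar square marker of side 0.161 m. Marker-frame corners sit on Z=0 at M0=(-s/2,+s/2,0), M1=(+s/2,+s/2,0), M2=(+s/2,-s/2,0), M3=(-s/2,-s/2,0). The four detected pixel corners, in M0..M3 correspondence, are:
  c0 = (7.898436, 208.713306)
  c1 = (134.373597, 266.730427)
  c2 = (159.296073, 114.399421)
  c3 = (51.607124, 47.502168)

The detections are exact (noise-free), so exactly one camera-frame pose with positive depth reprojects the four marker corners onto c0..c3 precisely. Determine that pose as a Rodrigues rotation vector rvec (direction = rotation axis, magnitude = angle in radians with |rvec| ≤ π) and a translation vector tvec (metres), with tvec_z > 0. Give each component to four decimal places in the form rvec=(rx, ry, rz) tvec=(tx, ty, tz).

rvec=(-0.4934, -0.5023, 0.1855) tvec=(-0.3230, -0.0629, 0.6193)

Intrinsics K: fx=413.4, fy=735.1, cx=308.2, cy=230.6
Marker side s = 0.161 m; corners in marker frame (Z=0):
  M0 = (-0.0805, +0.0805, 0)
  M1 = (+0.0805, +0.0805, 0)
  M2 = (+0.0805, -0.0805, 0)
  M3 = (-0.0805, -0.0805, 0)
Detected image corners:
  c0 = (7.898436, 208.713306) px
  c1 = (134.373597, 266.730427) px
  c2 = (159.296073, 114.399421) px
  c3 = (51.607124, 47.502168) px
Planar DLT: solve 8×8 A·h = b for H (H[2,2]=1):
  H  [+782.66740 -280.63188 +92.55896]
  H  [+496.55526 +844.76488 +155.97363]
  H  [+0.67057 -0.80007 +1.00000]
B = K⁻¹H; ‖b₁‖=1.614729, ‖b₂‖=1.614729; λ = 2/(‖b₁‖+‖b₂‖) = 0.619299, sign → tz>0 ⇒ λ=+0.619299
r₁ = λ·B[:,0] = (+0.86288,+0.28806,+0.41528); r₂ = λ·B[:,1] = (-0.05101,+0.86712,-0.49548)
r₃ = r₁×r₂ = (-0.50283,+0.40636,+0.76291); SVD([r₁ r₂ r₃]) → R = UVᵀ:
  R  [+0.86288 -0.05101 -0.50283]
  R  [+0.28806 +0.86712 +0.40636]
  R  [+0.41528 -0.49548 +0.76291]
t = (-0.32304, -0.06287, +0.61930) m
tr R = 2.492914; θ = arccos((tr R − 1)/2) = 0.728074 rad = 41.716°
axis k = ((R−Rᵀ)₃₂, (R−Rᵀ)₁₃, (R−Rᵀ)₂₁) / (2 sinθ) = (-0.677631, -0.689860, +0.254773)
rvec = θ·k = (-0.493366, -0.502269, +0.185494)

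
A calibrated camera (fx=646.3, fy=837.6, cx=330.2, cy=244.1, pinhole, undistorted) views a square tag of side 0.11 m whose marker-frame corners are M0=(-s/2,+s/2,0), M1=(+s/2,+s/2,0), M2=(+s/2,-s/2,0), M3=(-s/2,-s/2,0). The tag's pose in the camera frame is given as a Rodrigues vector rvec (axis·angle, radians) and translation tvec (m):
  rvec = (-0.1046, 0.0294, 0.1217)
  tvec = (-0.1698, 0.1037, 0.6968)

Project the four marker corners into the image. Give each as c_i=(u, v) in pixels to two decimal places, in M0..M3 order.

c0=(114.70, 427.07) c1=(215.82, 444.11) c2=(230.11, 311.05) c3=(130.52, 295.03)

Intrinsics K: fx=646.3, fy=837.6, cx=330.2, cy=244.1
Marker side s = 0.11 m; corners in marker frame (Z=0):
  M0 = (-0.0550, +0.0550, 0)
  M1 = (+0.0550, +0.0550, 0)
  M2 = (+0.0550, -0.0550, 0)
  M3 = (-0.0550, -0.0550, 0)
rvec = (-0.1046, 0.0294, 0.1217), |rvec| = θ = 0.16315 rad = 9.348°
Rodrigues: sinθ=0.16242, 1−cosθ=0.01328; R = I + sinθ·[k]× + (1−cosθ)·[k]×²:
    [+0.99218 -0.12270 +0.02292]
    [+0.11963 +0.98715 +0.10592]
    [-0.03562 -0.10235 +0.99411]
t = (-0.1698, 0.1037, 0.6968) m
M0: Pc = R·M0+t = (-0.23112, +0.15141, +0.69313); u = 646.3·(-0.23112)/0.69313 + 330.2 = 114.6969, v = 837.6·(+0.15141)/0.69313 + 244.1 = 427.0734
M1: Pc = R·M1+t = (-0.12198, +0.16457, +0.68921); u = 646.3·(-0.12198)/0.68921 + 330.2 = 215.8162, v = 837.6·(+0.16457)/0.68921 + 244.1 = 444.1057
M2: Pc = R·M2+t = (-0.10848, +0.05599, +0.70047); u = 646.3·(-0.10848)/0.70047 + 330.2 = 230.1075, v = 837.6·(+0.05599)/0.70047 + 244.1 = 311.0464
M3: Pc = R·M3+t = (-0.21762, +0.04283, +0.70439); u = 646.3·(-0.21762)/0.70439 + 330.2 = 130.5248, v = 837.6·(+0.04283)/0.70439 + 244.1 = 295.0265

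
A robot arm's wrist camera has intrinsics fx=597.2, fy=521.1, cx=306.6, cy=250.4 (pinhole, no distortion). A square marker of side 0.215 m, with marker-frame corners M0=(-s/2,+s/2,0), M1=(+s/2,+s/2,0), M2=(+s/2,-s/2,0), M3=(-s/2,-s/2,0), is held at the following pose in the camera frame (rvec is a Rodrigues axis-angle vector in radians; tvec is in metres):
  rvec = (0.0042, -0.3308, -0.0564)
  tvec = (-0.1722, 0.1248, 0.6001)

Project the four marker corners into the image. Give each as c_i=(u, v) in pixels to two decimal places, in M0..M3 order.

c0=(24.33, 469.41) c1=(245.77, 435.53) c2=(234.42, 259.81) c3=(10.45, 272.12)

Intrinsics K: fx=597.2, fy=521.1, cx=306.6, cy=250.4
Marker side s = 0.215 m; corners in marker frame (Z=0):
  M0 = (-0.1075, +0.1075, 0)
  M1 = (+0.1075, +0.1075, 0)
  M2 = (+0.1075, -0.1075, 0)
  M3 = (-0.1075, -0.1075, 0)
rvec = (0.0042, -0.3308, -0.0564), |rvec| = θ = 0.33560 rad = 19.228°
Rodrigues: sinθ=0.32934, 1−cosθ=0.05579; R = I + sinθ·[k]× + (1−cosθ)·[k]×²:
    [+0.94422 +0.05466 -0.32474]
    [-0.05604 +0.99842 +0.00512]
    [+0.32451 +0.01336 +0.94579]
t = (-0.1722, 0.1248, 0.6001) m
M0: Pc = R·M0+t = (-0.26783, +0.23815, +0.56665); u = 597.2·(-0.26783)/0.56665 + 306.6 = 24.3335, v = 521.1·(+0.23815)/0.56665 + 250.4 = 469.4089
M1: Pc = R·M1+t = (-0.06482, +0.22611, +0.63642); u = 597.2·(-0.06482)/0.63642 + 306.6 = 245.7744, v = 521.1·(+0.22611)/0.63642 + 250.4 = 435.5349
M2: Pc = R·M2+t = (-0.07657, +0.01145, +0.63355); u = 597.2·(-0.07657)/0.63355 + 306.6 = 234.4211, v = 521.1·(+0.01145)/0.63355 + 250.4 = 259.8149
M3: Pc = R·M3+t = (-0.27958, +0.02349, +0.56378); u = 597.2·(-0.27958)/0.56378 + 306.6 = 10.4467, v = 521.1·(+0.02349)/0.56378 + 250.4 = 272.1156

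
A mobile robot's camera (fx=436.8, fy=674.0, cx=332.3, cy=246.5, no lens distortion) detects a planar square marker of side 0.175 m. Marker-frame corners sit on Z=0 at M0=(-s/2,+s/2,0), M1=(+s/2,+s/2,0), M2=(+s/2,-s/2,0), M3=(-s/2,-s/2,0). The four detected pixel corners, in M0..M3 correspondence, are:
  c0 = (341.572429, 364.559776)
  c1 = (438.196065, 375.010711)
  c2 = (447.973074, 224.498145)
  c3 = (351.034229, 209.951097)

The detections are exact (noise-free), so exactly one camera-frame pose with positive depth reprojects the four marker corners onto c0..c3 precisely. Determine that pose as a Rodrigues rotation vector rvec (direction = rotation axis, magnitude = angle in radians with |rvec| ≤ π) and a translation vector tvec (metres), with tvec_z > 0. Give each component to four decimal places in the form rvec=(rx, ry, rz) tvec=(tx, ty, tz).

Intrinsics K: fx=436.8, fy=674.0, cx=332.3, cy=246.5
Marker side s = 0.175 m; corners in marker frame (Z=0):
  M0 = (-0.0875, +0.0875, 0)
  M1 = (+0.0875, +0.0875, 0)
  M2 = (+0.0875, -0.0875, 0)
  M3 = (-0.0875, -0.0875, 0)
Detected image corners:
  c0 = (341.572429, 364.559776) px
  c1 = (438.196065, 375.010711) px
  c2 = (447.973074, 224.498145) px
  c3 = (351.034229, 209.951097) px
Planar DLT: solve 8×8 A·h = b for H (H[2,2]=1):
  H  [+612.50220 -41.72342 +395.31779]
  H  [+115.61129 +881.47857 +293.81150]
  H  [+0.15067 +0.03359 +1.00000]
B = K⁻¹H; ‖b₁‖=1.301626, ‖b₂‖=1.301626; λ = 2/(‖b₁‖+‖b₂‖) = 0.768270, sign → tz>0 ⇒ λ=+0.768270
r₁ = λ·B[:,0] = (+0.98924,+0.08945,+0.11576); r₂ = λ·B[:,1] = (-0.09302,+0.99533,+0.02580)
r₃ = r₁×r₂ = (-0.11291,-0.03629,+0.99294); SVD([r₁ r₂ r₃]) → R = UVᵀ:
  R  [+0.98924 -0.09302 -0.11291]
  R  [+0.08945 +0.99533 -0.03629]
  R  [+0.11576 +0.02580 +0.99294]
t = (+0.11084, +0.05393, +0.76827) m
tr R = 2.977515; θ = arccos((tr R − 1)/2) = 0.150092 rad = 8.600°
axis k = ((R−Rᵀ)₃₂, (R−Rᵀ)₁₃, (R−Rᵀ)₂₁) / (2 sinθ) = (+0.207642, -0.764615, +0.610122)
rvec = θ·k = (+0.031165, -0.114763, +0.091574)

rvec=(0.0312, -0.1148, 0.0916) tvec=(0.1108, 0.0539, 0.7683)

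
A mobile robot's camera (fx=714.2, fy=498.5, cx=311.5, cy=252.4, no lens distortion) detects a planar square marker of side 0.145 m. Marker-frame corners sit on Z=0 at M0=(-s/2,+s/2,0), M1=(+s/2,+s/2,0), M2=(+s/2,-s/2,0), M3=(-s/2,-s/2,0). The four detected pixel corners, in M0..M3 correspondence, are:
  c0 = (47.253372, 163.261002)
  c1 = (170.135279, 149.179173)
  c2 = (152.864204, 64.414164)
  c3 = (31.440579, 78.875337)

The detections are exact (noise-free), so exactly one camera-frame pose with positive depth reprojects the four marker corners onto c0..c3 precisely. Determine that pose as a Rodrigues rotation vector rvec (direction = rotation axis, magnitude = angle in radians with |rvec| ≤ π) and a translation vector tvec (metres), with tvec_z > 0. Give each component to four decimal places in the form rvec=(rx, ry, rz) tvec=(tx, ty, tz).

Intrinsics K: fx=714.2, fy=498.5, cx=311.5, cy=252.4
Marker side s = 0.145 m; corners in marker frame (Z=0):
  M0 = (-0.0725, +0.0725, 0)
  M1 = (+0.0725, +0.0725, 0)
  M2 = (+0.0725, -0.0725, 0)
  M3 = (-0.0725, -0.0725, 0)
Detected image corners:
  c0 = (47.253372, 163.261002) px
  c1 = (170.135279, 149.179173) px
  c2 = (152.864204, 64.414164) px
  c3 = (31.440579, 78.875337) px
Planar DLT: solve 8×8 A·h = b for H (H[2,2]=1):
  H  [+838.00401 +106.39423 +100.18349]
  H  [-103.42442 +574.56987 +113.72087]
  H  [-0.04382 -0.07640 +1.00000]
B = K⁻¹H; ‖b₁‖=1.207565, ‖b₂‖=1.207565; λ = 2/(‖b₁‖+‖b₂‖) = 0.828113, sign → tz>0 ⇒ λ=+0.828113
r₁ = λ·B[:,0] = (+0.98749,-0.15343,-0.03629); r₂ = λ·B[:,1] = (+0.15096,+0.98651,-0.06327)
r₃ = r₁×r₂ = (+0.04551,+0.05700,+0.99734); SVD([r₁ r₂ r₃]) → R = UVᵀ:
  R  [+0.98749 +0.15096 +0.04551]
  R  [-0.15343 +0.98651 +0.05700]
  R  [-0.03629 -0.06327 +0.99734]
t = (-0.24502, -0.23038, +0.82811) m
tr R = 2.971343; θ = arccos((tr R − 1)/2) = 0.169488 rad = 9.711°
axis k = ((R−Rᵀ)₃₂, (R−Rᵀ)₁₃, (R−Rᵀ)₂₁) / (2 sinθ) = (-0.356484, +0.242477, -0.902288)
rvec = θ·k = (-0.060420, +0.041097, -0.152927)

rvec=(-0.0604, 0.0411, -0.1529) tvec=(-0.2450, -0.2304, 0.8281)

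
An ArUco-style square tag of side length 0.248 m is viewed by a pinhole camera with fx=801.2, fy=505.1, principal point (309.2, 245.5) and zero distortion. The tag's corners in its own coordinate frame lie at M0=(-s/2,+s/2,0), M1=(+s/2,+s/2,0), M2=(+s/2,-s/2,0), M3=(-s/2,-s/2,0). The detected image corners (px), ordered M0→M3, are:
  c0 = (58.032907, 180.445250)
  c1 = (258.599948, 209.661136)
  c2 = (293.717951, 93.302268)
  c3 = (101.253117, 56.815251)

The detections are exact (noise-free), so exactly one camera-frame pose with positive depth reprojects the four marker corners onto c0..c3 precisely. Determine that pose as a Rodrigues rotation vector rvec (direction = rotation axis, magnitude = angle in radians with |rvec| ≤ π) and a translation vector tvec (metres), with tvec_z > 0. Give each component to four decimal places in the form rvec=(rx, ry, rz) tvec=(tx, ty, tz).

rvec=(-0.0852, -0.2882, 0.1938) tvec=(-0.1588, -0.2184, 0.9965)

Intrinsics K: fx=801.2, fy=505.1, cx=309.2, cy=245.5
Marker side s = 0.248 m; corners in marker frame (Z=0):
  M0 = (-0.1240, +0.1240, 0)
  M1 = (+0.1240, +0.1240, 0)
  M2 = (+0.1240, -0.1240, 0)
  M3 = (-0.1240, -0.1240, 0)
Detected image corners:
  c0 = (58.032907, 180.445250) px
  c1 = (258.599948, 209.661136) px
  c2 = (293.717951, 93.302268) px
  c3 = (101.253117, 56.815251) px
Planar DLT: solve 8×8 A·h = b for H (H[2,2]=1):
  H  [+841.07381 -177.21276 +181.52047]
  H  [+169.78869 +468.29503 +134.78654]
  H  [+0.27485 -0.11146 +1.00000]
B = K⁻¹H; ‖b₁‖=1.003562, ‖b₂‖=1.003562; λ = 2/(‖b₁‖+‖b₂‖) = 0.996451, sign → tz>0 ⇒ λ=+0.996451
r₁ = λ·B[:,0] = (+0.94035,+0.20184,+0.27388); r₂ = λ·B[:,1] = (-0.17754,+0.97783,-0.11107)
r₃ = r₁×r₂ = (-0.29022,+0.05582,+0.95533); SVD([r₁ r₂ r₃]) → R = UVᵀ:
  R  [+0.94035 -0.17754 -0.29022]
  R  [+0.20184 +0.97783 +0.05582]
  R  [+0.27388 -0.11107 +0.95533]
t = (-0.15879, -0.21841, +0.99645) m
tr R = 2.873503; θ = arccos((tr R − 1)/2) = 0.357566 rad = 20.487°
axis k = ((R−Rᵀ)₃₂, (R−Rᵀ)₁₃, (R−Rᵀ)₂₁) / (2 sinθ) = (-0.238415, -0.805869, +0.541972)
rvec = θ·k = (-0.085249, -0.288151, +0.193791)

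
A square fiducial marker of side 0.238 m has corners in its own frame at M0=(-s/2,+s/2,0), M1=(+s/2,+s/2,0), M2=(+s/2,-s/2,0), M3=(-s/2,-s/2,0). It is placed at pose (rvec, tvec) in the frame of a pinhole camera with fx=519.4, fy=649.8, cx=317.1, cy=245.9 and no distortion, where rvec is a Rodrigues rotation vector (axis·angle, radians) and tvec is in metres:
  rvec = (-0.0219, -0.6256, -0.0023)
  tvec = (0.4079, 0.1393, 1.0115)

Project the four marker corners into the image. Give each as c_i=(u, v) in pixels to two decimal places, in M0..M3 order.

c0=(489.86, 424.17) c1=(560.43, 401.78) c2=(558.37, 258.41) c3=(487.85, 259.52)

Intrinsics K: fx=519.4, fy=649.8, cx=317.1, cy=245.9
Marker side s = 0.238 m; corners in marker frame (Z=0):
  M0 = (-0.1190, +0.1190, 0)
  M1 = (+0.1190, +0.1190, 0)
  M2 = (+0.1190, -0.1190, 0)
  M3 = (-0.1190, -0.1190, 0)
rvec = (-0.0219, -0.6256, -0.0023), |rvec| = θ = 0.62599 rad = 35.866°
Rodrigues: sinθ=0.58590, 1−cosθ=0.18962; R = I + sinθ·[k]× + (1−cosθ)·[k]×²:
    [+0.81062 +0.00878 -0.58551]
    [+0.00448 +0.99977 +0.02119]
    [+0.58556 -0.01980 +0.81039]
t = (0.4079, 0.1393, 1.0115) m
M0: Pc = R·M0+t = (+0.31248, +0.25774, +0.93946); u = 519.4·(+0.31248)/0.93946 + 317.1 = 489.8616, v = 649.8·(+0.25774)/0.93946 + 245.9 = 424.1712
M1: Pc = R·M1+t = (+0.50541, +0.25880, +1.07883); u = 519.4·(+0.50541)/1.07883 + 317.1 = 560.4287, v = 649.8·(+0.25880)/1.07883 + 245.9 = 401.7838
M2: Pc = R·M2+t = (+0.50332, +0.02086, +1.08354); u = 519.4·(+0.50332)/1.08354 + 317.1 = 558.3685, v = 649.8·(+0.02086)/1.08354 + 245.9 = 258.4102
M3: Pc = R·M3+t = (+0.31039, +0.01980, +0.94417); u = 519.4·(+0.31039)/0.94417 + 317.1 = 487.8495, v = 649.8·(+0.01980)/0.94417 + 245.9 = 259.5234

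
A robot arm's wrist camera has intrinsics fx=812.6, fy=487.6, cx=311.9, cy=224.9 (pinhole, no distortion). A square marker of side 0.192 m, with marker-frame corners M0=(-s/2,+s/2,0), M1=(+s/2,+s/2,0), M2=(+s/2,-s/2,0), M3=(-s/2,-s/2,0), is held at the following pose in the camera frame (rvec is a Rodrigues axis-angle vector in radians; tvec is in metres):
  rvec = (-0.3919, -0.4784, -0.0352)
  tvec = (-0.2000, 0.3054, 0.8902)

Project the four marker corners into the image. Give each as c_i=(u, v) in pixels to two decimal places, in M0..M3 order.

Intrinsics K: fx=812.6, fy=487.6, cx=311.9, cy=224.9
Marker side s = 0.192 m; corners in marker frame (Z=0):
  M0 = (-0.0960, +0.0960, 0)
  M1 = (+0.0960, +0.0960, 0)
  M2 = (+0.0960, -0.0960, 0)
  M3 = (-0.0960, -0.0960, 0)
rvec = (-0.3919, -0.4784, -0.0352), |rvec| = θ = 0.61943 rad = 35.491°
Rodrigues: sinθ=0.58057, 1−cosθ=0.18579; R = I + sinθ·[k]× + (1−cosθ)·[k]×²:
    [+0.88858 +0.12378 -0.44171]
    [+0.05779 +0.92503 +0.37547]
    [+0.45507 -0.35916 +0.81481]
t = (-0.2000, 0.3054, 0.8902) m
M0: Pc = R·M0+t = (-0.27342, +0.38866, +0.81203); u = 812.6·(-0.27342)/0.81203 + 311.9 = 38.2882, v = 487.6·(+0.38866)/0.81203 + 224.9 = 458.2747
M1: Pc = R·M1+t = (-0.10281, +0.39975, +0.89941); u = 812.6·(-0.10281)/0.89941 + 311.9 = 219.0092, v = 487.6·(+0.39975)/0.89941 + 224.9 = 441.6190
M2: Pc = R·M2+t = (-0.12658, +0.22214, +0.96837); u = 812.6·(-0.12658)/0.96837 + 311.9 = 205.6820, v = 487.6·(+0.22214)/0.96837 + 224.9 = 336.7563
M3: Pc = R·M3+t = (-0.29719, +0.21105, +0.88099); u = 812.6·(-0.29719)/0.88099 + 311.9 = 37.7850, v = 487.6·(+0.21105)/0.88099 + 224.9 = 341.7085

c0=(38.29, 458.27) c1=(219.01, 441.62) c2=(205.68, 336.76) c3=(37.79, 341.71)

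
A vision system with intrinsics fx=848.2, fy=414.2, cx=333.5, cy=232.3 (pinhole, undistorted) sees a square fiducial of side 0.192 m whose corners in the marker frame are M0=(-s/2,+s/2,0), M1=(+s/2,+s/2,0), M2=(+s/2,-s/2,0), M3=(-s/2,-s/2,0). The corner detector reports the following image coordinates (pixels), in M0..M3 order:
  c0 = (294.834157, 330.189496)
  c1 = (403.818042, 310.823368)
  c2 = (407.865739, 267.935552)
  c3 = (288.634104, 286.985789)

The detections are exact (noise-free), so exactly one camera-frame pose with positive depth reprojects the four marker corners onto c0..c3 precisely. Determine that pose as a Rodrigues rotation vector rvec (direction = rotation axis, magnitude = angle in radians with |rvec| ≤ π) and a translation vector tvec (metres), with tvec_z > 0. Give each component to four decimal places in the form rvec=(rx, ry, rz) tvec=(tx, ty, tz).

rvec=(0.6331, -0.4034, -0.1547) tvec=(0.0254, 0.2108, 1.2948)

Intrinsics K: fx=848.2, fy=414.2, cx=333.5, cy=232.3
Marker side s = 0.192 m; corners in marker frame (Z=0):
  M0 = (-0.0960, +0.0960, 0)
  M1 = (+0.0960, +0.0960, 0)
  M2 = (+0.0960, -0.0960, 0)
  M3 = (-0.0960, -0.0960, 0)
Detected image corners:
  c0 = (294.834157, 330.189496) px
  c1 = (403.818042, 310.823368) px
  c2 = (407.865739, 267.935552) px
  c3 = (288.634104, 286.985789) px
Planar DLT: solve 8×8 A·h = b for H (H[2,2]=1):
  H  [+678.88872 +167.31114 +350.15894]
  H  [-26.55684 +363.33286 +299.71849]
  H  [+0.24591 +0.46543 +1.00000]
B = K⁻¹H; ‖b₁‖=0.772322, ‖b₂‖=0.772322; λ = 2/(‖b₁‖+‖b₂‖) = 1.294797, sign → tz>0 ⇒ λ=+1.294797
r₁ = λ·B[:,0] = (+0.91115,-0.26159,+0.31840); r₂ = λ·B[:,1] = (+0.01846,+0.79780,+0.60264)
r₃ = r₁×r₂ = (-0.41166,-0.54321,+0.73174); SVD([r₁ r₂ r₃]) → R = UVᵀ:
  R  [+0.91115 +0.01846 -0.41166]
  R  [-0.26159 +0.79780 -0.54321]
  R  [+0.31840 +0.60264 +0.73174]
t = (+0.02543, +0.21075, +1.29480) m
tr R = 2.440696; θ = arccos((tr R − 1)/2) = 0.766492 rad = 43.917°
axis k = ((R−Rᵀ)₃₂, (R−Rᵀ)₁₃, (R−Rᵀ)₂₁) / (2 sinθ) = (+0.826001, -0.526278, -0.201875)
rvec = θ·k = (+0.633124, -0.403388, -0.154736)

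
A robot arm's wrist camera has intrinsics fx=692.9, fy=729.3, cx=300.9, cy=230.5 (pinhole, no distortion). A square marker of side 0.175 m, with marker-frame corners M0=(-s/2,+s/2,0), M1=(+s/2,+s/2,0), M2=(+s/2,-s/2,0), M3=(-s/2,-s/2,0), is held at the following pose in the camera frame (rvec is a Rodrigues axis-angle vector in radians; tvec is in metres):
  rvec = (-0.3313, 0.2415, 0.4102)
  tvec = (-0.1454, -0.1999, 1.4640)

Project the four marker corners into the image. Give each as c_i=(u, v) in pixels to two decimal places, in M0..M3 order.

Intrinsics K: fx=692.9, fy=729.3, cx=300.9, cy=230.5
Marker side s = 0.175 m; corners in marker frame (Z=0):
  M0 = (-0.0875, +0.0875, 0)
  M1 = (+0.0875, +0.0875, 0)
  M2 = (+0.0875, -0.0875, 0)
  M3 = (-0.0875, -0.0875, 0)
rvec = (-0.3313, 0.2415, 0.4102), |rvec| = θ = 0.57995 rad = 33.229°
Rodrigues: sinθ=0.54798, 1−cosθ=0.16351; R = I + sinθ·[k]× + (1−cosθ)·[k]×²:
    [+0.88985 -0.42648 +0.16212]
    [+0.34869 +0.86484 +0.36120]
    [-0.29425 -0.26488 +0.91829]
t = (-0.1454, -0.1999, 1.4640) m
M0: Pc = R·M0+t = (-0.26058, -0.15474, +1.46657); u = 692.9·(-0.26058)/1.46657 + 300.9 = 177.7861, v = 729.3·(-0.15474)/1.46657 + 230.5 = 153.5519
M1: Pc = R·M1+t = (-0.10486, -0.09372, +1.41508); u = 692.9·(-0.10486)/1.41508 + 300.9 = 249.5568, v = 729.3·(-0.09372)/1.41508 + 230.5 = 182.2009
M2: Pc = R·M2+t = (-0.03022, -0.24506, +1.46143); u = 692.9·(-0.03022)/1.46143 + 300.9 = 286.5715, v = 729.3·(-0.24506)/1.46143 + 230.5 = 108.2058
M3: Pc = R·M3+t = (-0.18594, -0.30608, +1.51292); u = 692.9·(-0.18594)/1.51292 + 300.9 = 215.7399, v = 729.3·(-0.30608)/1.51292 + 230.5 = 82.9531

c0=(177.79, 153.55) c1=(249.56, 182.20) c2=(286.57, 108.21) c3=(215.74, 82.95)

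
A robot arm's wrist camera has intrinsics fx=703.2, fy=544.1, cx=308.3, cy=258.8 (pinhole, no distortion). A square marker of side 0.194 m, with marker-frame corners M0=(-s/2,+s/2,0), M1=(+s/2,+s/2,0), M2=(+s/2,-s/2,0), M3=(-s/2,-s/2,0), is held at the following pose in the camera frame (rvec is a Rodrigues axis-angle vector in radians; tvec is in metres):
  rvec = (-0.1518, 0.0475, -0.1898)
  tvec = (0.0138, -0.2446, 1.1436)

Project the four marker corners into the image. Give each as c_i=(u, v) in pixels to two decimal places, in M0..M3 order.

c0=(268.86, 195.40) c1=(387.55, 177.08) c2=(363.73, 90.54) c3=(248.24, 108.85)

Intrinsics K: fx=703.2, fy=544.1, cx=308.3, cy=258.8
Marker side s = 0.194 m; corners in marker frame (Z=0):
  M0 = (-0.0970, +0.0970, 0)
  M1 = (+0.0970, +0.0970, 0)
  M2 = (+0.0970, -0.0970, 0)
  M3 = (-0.0970, -0.0970, 0)
rvec = (-0.1518, 0.0475, -0.1898), |rvec| = θ = 0.24764 rad = 14.188°
Rodrigues: sinθ=0.24511, 1−cosθ=0.03051; R = I + sinθ·[k]× + (1−cosθ)·[k]×²:
    [+0.98096 +0.18428 +0.06135]
    [-0.19145 +0.97062 +0.14577]
    [-0.03268 -0.15474 +0.98741]
t = (0.0138, -0.2446, 1.1436) m
M0: Pc = R·M0+t = (-0.06348, -0.13188, +1.13176); u = 703.2·(-0.06348)/1.13176 + 308.3 = 268.8592, v = 544.1·(-0.13188)/1.13176 + 258.8 = 195.3984
M1: Pc = R·M1+t = (+0.12683, -0.16902, +1.12542); u = 703.2·(+0.12683)/1.12542 + 308.3 = 387.5463, v = 544.1·(-0.16902)/1.12542 + 258.8 = 177.0844
M2: Pc = R·M2+t = (+0.09108, -0.35732, +1.15544); u = 703.2·(+0.09108)/1.15544 + 308.3 = 363.7299, v = 544.1·(-0.35732)/1.15544 + 258.8 = 90.5365
M3: Pc = R·M3+t = (-0.09923, -0.32018, +1.16178); u = 703.2·(-0.09923)/1.16178 + 308.3 = 248.2395, v = 544.1·(-0.32018)/1.16178 + 258.8 = 108.8496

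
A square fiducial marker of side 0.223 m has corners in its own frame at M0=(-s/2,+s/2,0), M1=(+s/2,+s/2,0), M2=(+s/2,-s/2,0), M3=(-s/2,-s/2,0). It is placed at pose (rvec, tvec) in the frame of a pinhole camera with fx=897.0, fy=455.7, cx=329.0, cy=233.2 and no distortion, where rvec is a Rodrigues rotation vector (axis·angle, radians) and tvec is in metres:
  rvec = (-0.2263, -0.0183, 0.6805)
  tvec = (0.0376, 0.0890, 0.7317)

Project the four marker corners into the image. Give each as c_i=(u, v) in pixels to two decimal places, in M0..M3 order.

c0=(180.23, 299.09) c1=(399.38, 390.91) c2=(560.89, 278.65) c3=(352.73, 194.44)

Intrinsics K: fx=897.0, fy=455.7, cx=329.0, cy=233.2
Marker side s = 0.223 m; corners in marker frame (Z=0):
  M0 = (-0.1115, +0.1115, 0)
  M1 = (+0.1115, +0.1115, 0)
  M2 = (+0.1115, -0.1115, 0)
  M3 = (-0.1115, -0.1115, 0)
rvec = (-0.2263, -0.0183, 0.6805), |rvec| = θ = 0.71737 rad = 41.103°
Rodrigues: sinθ=0.65741, 1−cosθ=0.24647; R = I + sinθ·[k]× + (1−cosθ)·[k]×²:
    [+0.77806 -0.62163 -0.09052]
    [+0.62560 +0.75369 +0.20142]
    [-0.05698 -0.21335 +0.97531]
t = (0.0376, 0.0890, 0.7317) m
M0: Pc = R·M0+t = (-0.11847, +0.10328, +0.71427); u = 897.0·(-0.11847)/0.71427 + 329.0 = 180.2264, v = 455.7·(+0.10328)/0.71427 + 233.2 = 299.0941
M1: Pc = R·M1+t = (+0.05504, +0.24279, +0.70156); u = 897.0·(+0.05504)/0.70156 + 329.0 = 399.3753, v = 455.7·(+0.24279)/0.70156 + 233.2 = 390.9061
M2: Pc = R·M2+t = (+0.19367, +0.07472, +0.74913); u = 897.0·(+0.19367)/0.74913 + 329.0 = 560.8919, v = 455.7·(+0.07472)/0.74913 + 233.2 = 278.6508
M3: Pc = R·M3+t = (+0.02016, -0.06479, +0.76184); u = 897.0·(+0.02016)/0.76184 + 329.0 = 352.7346, v = 455.7·(-0.06479)/0.76184 + 233.2 = 194.4447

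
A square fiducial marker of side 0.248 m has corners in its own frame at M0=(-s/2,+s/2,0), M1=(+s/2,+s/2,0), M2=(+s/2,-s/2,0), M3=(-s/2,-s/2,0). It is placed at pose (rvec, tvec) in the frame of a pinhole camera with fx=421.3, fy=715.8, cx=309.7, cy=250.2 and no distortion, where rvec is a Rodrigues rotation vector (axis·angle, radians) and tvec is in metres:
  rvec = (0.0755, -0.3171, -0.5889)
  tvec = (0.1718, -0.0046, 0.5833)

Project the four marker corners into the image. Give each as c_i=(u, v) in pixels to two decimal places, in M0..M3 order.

c0=(413.82, 460.68) c1=(531.50, 283.13) c2=(452.82, 38.52) c3=(316.30, 198.18)

Intrinsics K: fx=421.3, fy=715.8, cx=309.7, cy=250.2
Marker side s = 0.248 m; corners in marker frame (Z=0):
  M0 = (-0.1240, +0.1240, 0)
  M1 = (+0.1240, +0.1240, 0)
  M2 = (+0.1240, -0.1240, 0)
  M3 = (-0.1240, -0.1240, 0)
rvec = (0.0755, -0.3171, -0.5889), |rvec| = θ = 0.67309 rad = 38.565°
Rodrigues: sinθ=0.62341, 1−cosθ=0.21810; R = I + sinθ·[k]× + (1−cosθ)·[k]×²:
    [+0.78464 +0.53390 -0.31510]
    [-0.55695 +0.83030 +0.01997]
    [+0.27229 +0.15982 +0.94885]
t = (0.1718, -0.0046, 0.5833) m
M0: Pc = R·M0+t = (+0.14071, +0.16742, +0.56935); u = 421.3·(+0.14071)/0.56935 + 309.7 = 413.8189, v = 715.8·(+0.16742)/0.56935 + 250.2 = 460.6825
M1: Pc = R·M1+t = (+0.33530, +0.02930, +0.63688); u = 421.3·(+0.33530)/0.63688 + 309.7 = 531.5020, v = 715.8·(+0.02930)/0.63688 + 250.2 = 283.1253
M2: Pc = R·M2+t = (+0.20289, -0.17662, +0.59725); u = 421.3·(+0.20289)/0.59725 + 309.7 = 452.8206, v = 715.8·(-0.17662)/0.59725 + 250.2 = 38.5207
M3: Pc = R·M3+t = (+0.00830, -0.03850, +0.52972); u = 421.3·(+0.00830)/0.52972 + 309.7 = 316.3016, v = 715.8·(-0.03850)/0.52972 + 250.2 = 198.1820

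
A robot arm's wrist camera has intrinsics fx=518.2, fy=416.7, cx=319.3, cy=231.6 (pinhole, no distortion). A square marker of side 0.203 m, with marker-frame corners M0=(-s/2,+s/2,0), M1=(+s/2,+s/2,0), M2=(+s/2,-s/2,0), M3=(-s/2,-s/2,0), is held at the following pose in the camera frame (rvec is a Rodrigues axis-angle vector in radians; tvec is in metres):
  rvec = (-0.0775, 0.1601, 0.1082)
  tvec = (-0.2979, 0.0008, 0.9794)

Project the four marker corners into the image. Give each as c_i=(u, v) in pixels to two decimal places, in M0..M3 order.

c0=(104.98, 269.99) c1=(205.56, 280.28) c2=(219.51, 193.13) c3=(119.86, 185.86)

Intrinsics K: fx=518.2, fy=416.7, cx=319.3, cy=231.6
Marker side s = 0.203 m; corners in marker frame (Z=0):
  M0 = (-0.1015, +0.1015, 0)
  M1 = (+0.1015, +0.1015, 0)
  M2 = (+0.1015, -0.1015, 0)
  M3 = (-0.1015, -0.1015, 0)
rvec = (-0.0775, 0.1601, 0.1082), |rvec| = θ = 0.20820 rad = 11.929°
Rodrigues: sinθ=0.20670, 1−cosθ=0.02159; R = I + sinθ·[k]× + (1−cosθ)·[k]×²:
    [+0.98140 -0.11360 +0.15477]
    [+0.10124 +0.99118 +0.08557]
    [-0.16312 -0.06831 +0.98424]
t = (-0.2979, 0.0008, 0.9794) m
M0: Pc = R·M0+t = (-0.40904, +0.09113, +0.98902); u = 518.2·(-0.40904)/0.98902 + 319.3 = 104.9817, v = 416.7·(+0.09113)/0.98902 + 231.6 = 269.9947
M1: Pc = R·M1+t = (-0.20982, +0.11168, +0.95591); u = 518.2·(-0.20982)/0.95591 + 319.3 = 205.5570, v = 416.7·(+0.11168)/0.95591 + 231.6 = 280.2835
M2: Pc = R·M2+t = (-0.18676, -0.08953, +0.96978); u = 518.2·(-0.18676)/0.96978 + 319.3 = 219.5061, v = 416.7·(-0.08953)/0.96978 + 231.6 = 193.1308
M3: Pc = R·M3+t = (-0.38598, -0.11008, +1.00289); u = 518.2·(-0.38598)/1.00289 + 319.3 = 119.8610, v = 416.7·(-0.11008)/1.00289 + 231.6 = 185.8619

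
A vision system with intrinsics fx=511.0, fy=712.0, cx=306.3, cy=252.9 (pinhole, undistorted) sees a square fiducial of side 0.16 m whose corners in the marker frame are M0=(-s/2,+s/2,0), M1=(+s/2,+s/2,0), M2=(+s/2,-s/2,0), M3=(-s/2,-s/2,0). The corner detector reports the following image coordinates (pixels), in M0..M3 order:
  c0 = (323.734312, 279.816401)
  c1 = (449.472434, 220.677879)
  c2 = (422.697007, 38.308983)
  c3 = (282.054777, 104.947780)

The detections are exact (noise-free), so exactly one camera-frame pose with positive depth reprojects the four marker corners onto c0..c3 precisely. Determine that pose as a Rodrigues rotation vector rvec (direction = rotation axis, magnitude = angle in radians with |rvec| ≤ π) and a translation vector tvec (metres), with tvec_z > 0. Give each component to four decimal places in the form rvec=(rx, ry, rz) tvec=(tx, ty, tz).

Intrinsics K: fx=511.0, fy=712.0, cx=306.3, cy=252.9
Marker side s = 0.16 m; corners in marker frame (Z=0):
  M0 = (-0.0800, +0.0800, 0)
  M1 = (+0.0800, +0.0800, 0)
  M2 = (+0.0800, -0.0800, 0)
  M3 = (-0.0800, -0.0800, 0)
Detected image corners:
  c0 = (323.734312, 279.816401) px
  c1 = (449.472434, 220.677879) px
  c2 = (422.697007, 38.308983) px
  c3 = (282.054777, 104.947780) px
Planar DLT: solve 8×8 A·h = b for H (H[2,2]=1):
  H  [+824.32945 +473.80171 +370.37324]
  H  [-394.12641 +1229.51060 +165.99931]
  H  [-0.01486 +0.70320 +1.00000]
B = K⁻¹H; ‖b₁‖=1.712293, ‖b₂‖=1.712293; λ = 2/(‖b₁‖+‖b₂‖) = 0.584012, sign → tz>0 ⇒ λ=+0.584012
r₁ = λ·B[:,0] = (+0.94731,-0.32020,-0.00868); r₂ = λ·B[:,1] = (+0.29533,+0.86263,+0.41068)
r₃ = r₁×r₂ = (-0.12401,-0.39160,+0.91174); SVD([r₁ r₂ r₃]) → R = UVᵀ:
  R  [+0.94731 +0.29533 -0.12401]
  R  [-0.32020 +0.86263 -0.39160]
  R  [-0.00868 +0.41068 +0.91174]
t = (+0.07323, -0.07128, +0.58401) m
tr R = 2.721676; θ = arccos((tr R − 1)/2) = 0.533882 rad = 30.589°
axis k = ((R−Rᵀ)₃₂, (R−Rᵀ)₁₃, (R−Rᵀ)₂₁) / (2 sinθ) = (+0.788279, -0.113325, -0.604792)
rvec = θ·k = (+0.420848, -0.060502, -0.322887)

rvec=(0.4208, -0.0605, -0.3229) tvec=(0.0732, -0.0713, 0.5840)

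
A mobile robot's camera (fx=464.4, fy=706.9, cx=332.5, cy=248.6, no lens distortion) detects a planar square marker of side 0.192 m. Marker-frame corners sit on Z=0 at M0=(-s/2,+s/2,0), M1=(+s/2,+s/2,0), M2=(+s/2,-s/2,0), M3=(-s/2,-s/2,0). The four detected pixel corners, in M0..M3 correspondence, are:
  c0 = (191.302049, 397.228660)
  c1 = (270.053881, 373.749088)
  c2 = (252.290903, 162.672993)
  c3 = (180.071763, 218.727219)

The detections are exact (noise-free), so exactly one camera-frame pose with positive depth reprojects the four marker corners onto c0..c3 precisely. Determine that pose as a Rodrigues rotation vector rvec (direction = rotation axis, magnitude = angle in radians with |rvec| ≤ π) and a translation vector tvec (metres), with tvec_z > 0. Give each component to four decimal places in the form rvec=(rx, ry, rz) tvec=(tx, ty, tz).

Intrinsics K: fx=464.4, fy=706.9, cx=332.5, cy=248.6
Marker side s = 0.192 m; corners in marker frame (Z=0):
  M0 = (-0.0960, +0.0960, 0)
  M1 = (+0.0960, +0.0960, 0)
  M2 = (+0.0960, -0.0960, 0)
  M3 = (-0.0960, -0.0960, 0)
Detected image corners:
  c0 = (191.302049, 397.228660) px
  c1 = (270.053881, 373.749088) px
  c2 = (252.290903, 162.672993) px
  c3 = (180.071763, 218.727219) px
Planar DLT: solve 8×8 A·h = b for H (H[2,2]=1):
  H  [+185.65997 +13.04347 +219.88219]
  H  [-476.31249 +928.39280 +287.31293]
  H  [-0.92668 -0.27278 +1.00000]
B = K⁻¹H; ‖b₁‖=1.452694, ‖b₂‖=1.452694; λ = 2/(‖b₁‖+‖b₂‖) = 0.688376, sign → tz>0 ⇒ λ=+0.688376
r₁ = λ·B[:,0] = (+0.73193,-0.23949,-0.63791); r₂ = λ·B[:,1] = (+0.15378,+0.97010,-0.18777)
r₃ = r₁×r₂ = (+0.66380,+0.03934,+0.74687); SVD([r₁ r₂ r₃]) → R = UVᵀ:
  R  [+0.73193 +0.15378 +0.66380]
  R  [-0.23949 +0.97010 +0.03934]
  R  [-0.63791 -0.18777 +0.74687]
t = (-0.16693, +0.03770, +0.68838) m
tr R = 2.448901; θ = arccos((tr R − 1)/2) = 0.760560 rad = 43.577°
axis k = ((R−Rᵀ)₃₂, (R−Rᵀ)₁₃, (R−Rᵀ)₂₁) / (2 sinθ) = (-0.164737, +0.944188, -0.285257)
rvec = θ·k = (-0.125292, +0.718111, -0.216955)

rvec=(-0.1253, 0.7181, -0.2170) tvec=(-0.1669, 0.0377, 0.6884)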